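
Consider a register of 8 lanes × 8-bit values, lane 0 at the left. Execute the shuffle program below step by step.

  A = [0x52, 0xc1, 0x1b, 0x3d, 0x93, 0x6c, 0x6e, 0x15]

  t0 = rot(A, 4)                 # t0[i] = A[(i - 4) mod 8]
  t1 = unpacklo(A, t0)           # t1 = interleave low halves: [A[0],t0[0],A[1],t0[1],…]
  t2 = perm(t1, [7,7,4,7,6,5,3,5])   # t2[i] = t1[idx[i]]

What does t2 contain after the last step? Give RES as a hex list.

→ t0 |93|6c|6e|15|52|c1|1b|3d|
→ t1 |52|93|c1|6c|1b|6e|3d|15|
→ t2 |15|15|1b|15|3d|6e|6c|6e|

RES = [ 0x15  0x15  0x1b  0x15  0x3d  0x6e  0x6c  0x6e ]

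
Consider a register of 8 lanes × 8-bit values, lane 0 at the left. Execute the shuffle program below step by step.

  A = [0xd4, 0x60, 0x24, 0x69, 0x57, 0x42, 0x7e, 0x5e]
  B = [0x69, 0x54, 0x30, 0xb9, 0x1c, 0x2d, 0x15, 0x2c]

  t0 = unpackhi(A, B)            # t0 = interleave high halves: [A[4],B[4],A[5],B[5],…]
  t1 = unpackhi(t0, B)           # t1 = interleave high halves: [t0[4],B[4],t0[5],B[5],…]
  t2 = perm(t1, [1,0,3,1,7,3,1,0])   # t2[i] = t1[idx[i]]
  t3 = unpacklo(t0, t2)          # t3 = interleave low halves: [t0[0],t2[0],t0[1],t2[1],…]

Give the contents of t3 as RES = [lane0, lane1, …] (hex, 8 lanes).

  t0: 57 1c 42 2d 7e 15 5e 2c
  t1: 7e 1c 15 2d 5e 15 2c 2c
  t2: 1c 7e 2d 1c 2c 2d 1c 7e
  t3: 57 1c 1c 7e 42 2d 2d 1c

RES = [0x57, 0x1c, 0x1c, 0x7e, 0x42, 0x2d, 0x2d, 0x1c]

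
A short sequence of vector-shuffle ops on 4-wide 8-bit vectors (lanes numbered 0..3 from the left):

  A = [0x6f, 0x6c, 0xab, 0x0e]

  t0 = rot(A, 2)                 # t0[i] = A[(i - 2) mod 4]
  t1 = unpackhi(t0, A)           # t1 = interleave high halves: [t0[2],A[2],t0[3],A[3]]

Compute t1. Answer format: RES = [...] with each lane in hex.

RES = [ 0x6f  0xab  0x6c  0x0e ]

t0 = [0xab, 0x0e, 0x6f, 0x6c]
t1 = [0x6f, 0xab, 0x6c, 0x0e]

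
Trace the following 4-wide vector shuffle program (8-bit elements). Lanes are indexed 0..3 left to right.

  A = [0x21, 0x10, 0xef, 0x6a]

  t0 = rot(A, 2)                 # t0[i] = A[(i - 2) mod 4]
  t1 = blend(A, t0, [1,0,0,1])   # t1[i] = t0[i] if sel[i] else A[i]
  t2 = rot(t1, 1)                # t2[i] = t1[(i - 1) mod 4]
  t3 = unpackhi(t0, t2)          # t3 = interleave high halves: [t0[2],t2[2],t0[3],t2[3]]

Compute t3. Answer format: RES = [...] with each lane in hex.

t0 = [0xef, 0x6a, 0x21, 0x10]
t1 = [0xef, 0x10, 0xef, 0x10]
t2 = [0x10, 0xef, 0x10, 0xef]
t3 = [0x21, 0x10, 0x10, 0xef]

RES = [0x21, 0x10, 0x10, 0xef]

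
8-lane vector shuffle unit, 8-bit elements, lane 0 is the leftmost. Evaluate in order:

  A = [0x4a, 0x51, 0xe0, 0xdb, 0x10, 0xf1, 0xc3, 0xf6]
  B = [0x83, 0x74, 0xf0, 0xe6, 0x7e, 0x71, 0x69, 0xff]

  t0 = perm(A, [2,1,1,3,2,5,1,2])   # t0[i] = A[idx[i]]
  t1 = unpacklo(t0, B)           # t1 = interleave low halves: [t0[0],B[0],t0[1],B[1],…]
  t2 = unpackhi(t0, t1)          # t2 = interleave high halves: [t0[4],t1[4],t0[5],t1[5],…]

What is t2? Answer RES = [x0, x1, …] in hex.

  t0: e0 51 51 db e0 f1 51 e0
  t1: e0 83 51 74 51 f0 db e6
  t2: e0 51 f1 f0 51 db e0 e6

RES = [0xe0, 0x51, 0xf1, 0xf0, 0x51, 0xdb, 0xe0, 0xe6]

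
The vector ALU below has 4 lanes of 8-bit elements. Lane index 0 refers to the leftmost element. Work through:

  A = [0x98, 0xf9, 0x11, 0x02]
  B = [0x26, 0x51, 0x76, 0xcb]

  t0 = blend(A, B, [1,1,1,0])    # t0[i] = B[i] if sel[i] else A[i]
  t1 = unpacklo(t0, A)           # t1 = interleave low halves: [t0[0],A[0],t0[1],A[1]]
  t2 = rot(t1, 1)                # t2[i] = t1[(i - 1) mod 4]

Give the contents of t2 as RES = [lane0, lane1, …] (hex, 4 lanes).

RES = [ 0xf9  0x26  0x98  0x51 ]

  t0: 26 51 76 02
  t1: 26 98 51 f9
  t2: f9 26 98 51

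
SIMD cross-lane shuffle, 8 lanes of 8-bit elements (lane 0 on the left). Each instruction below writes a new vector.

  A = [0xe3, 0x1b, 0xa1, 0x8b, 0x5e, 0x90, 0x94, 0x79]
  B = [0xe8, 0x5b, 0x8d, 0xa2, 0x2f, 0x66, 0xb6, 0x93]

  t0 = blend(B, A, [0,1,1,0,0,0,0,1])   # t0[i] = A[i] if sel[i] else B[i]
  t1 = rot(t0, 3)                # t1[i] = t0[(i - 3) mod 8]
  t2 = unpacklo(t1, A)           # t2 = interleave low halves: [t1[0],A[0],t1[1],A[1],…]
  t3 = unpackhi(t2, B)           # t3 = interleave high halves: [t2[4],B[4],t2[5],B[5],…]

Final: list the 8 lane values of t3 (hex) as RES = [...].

RES = [ 0x79  0x2f  0xa1  0x66  0xe8  0xb6  0x8b  0x93 ]

t0 = [0xe8, 0x1b, 0xa1, 0xa2, 0x2f, 0x66, 0xb6, 0x79]
t1 = [0x66, 0xb6, 0x79, 0xe8, 0x1b, 0xa1, 0xa2, 0x2f]
t2 = [0x66, 0xe3, 0xb6, 0x1b, 0x79, 0xa1, 0xe8, 0x8b]
t3 = [0x79, 0x2f, 0xa1, 0x66, 0xe8, 0xb6, 0x8b, 0x93]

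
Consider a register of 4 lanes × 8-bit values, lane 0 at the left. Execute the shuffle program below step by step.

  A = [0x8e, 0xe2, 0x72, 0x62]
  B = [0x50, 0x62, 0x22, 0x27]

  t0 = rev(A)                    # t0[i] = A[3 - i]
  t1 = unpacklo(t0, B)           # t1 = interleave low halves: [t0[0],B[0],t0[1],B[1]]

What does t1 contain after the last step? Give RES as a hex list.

t0 = [0x62, 0x72, 0xe2, 0x8e]
t1 = [0x62, 0x50, 0x72, 0x62]

RES = [ 0x62  0x50  0x72  0x62 ]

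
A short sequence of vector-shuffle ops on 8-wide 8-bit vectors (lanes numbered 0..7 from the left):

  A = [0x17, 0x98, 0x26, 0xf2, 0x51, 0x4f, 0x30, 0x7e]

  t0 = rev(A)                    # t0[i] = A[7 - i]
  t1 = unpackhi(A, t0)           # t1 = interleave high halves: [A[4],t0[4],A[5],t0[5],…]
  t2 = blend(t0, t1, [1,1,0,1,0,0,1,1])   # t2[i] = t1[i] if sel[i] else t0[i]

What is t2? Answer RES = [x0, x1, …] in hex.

RES = [ 0x51  0xf2  0x4f  0x26  0xf2  0x26  0x7e  0x17 ]

→ t0 |7e|30|4f|51|f2|26|98|17|
→ t1 |51|f2|4f|26|30|98|7e|17|
→ t2 |51|f2|4f|26|f2|26|7e|17|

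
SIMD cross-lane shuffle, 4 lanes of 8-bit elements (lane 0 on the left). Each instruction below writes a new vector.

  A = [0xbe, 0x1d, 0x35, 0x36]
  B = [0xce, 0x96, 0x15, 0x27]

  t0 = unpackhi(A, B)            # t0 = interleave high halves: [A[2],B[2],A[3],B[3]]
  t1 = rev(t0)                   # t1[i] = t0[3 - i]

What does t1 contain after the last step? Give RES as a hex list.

t0 = [0x35, 0x15, 0x36, 0x27]
t1 = [0x27, 0x36, 0x15, 0x35]

RES = [ 0x27  0x36  0x15  0x35 ]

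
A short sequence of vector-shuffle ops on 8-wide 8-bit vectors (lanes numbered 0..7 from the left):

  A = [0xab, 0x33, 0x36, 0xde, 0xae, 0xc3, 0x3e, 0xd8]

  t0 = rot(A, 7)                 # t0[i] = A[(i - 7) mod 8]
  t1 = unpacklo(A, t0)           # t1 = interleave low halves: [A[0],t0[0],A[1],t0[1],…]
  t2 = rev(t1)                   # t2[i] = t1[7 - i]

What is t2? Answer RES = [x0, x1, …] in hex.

RES = [0xae, 0xde, 0xde, 0x36, 0x36, 0x33, 0x33, 0xab]

t0 = [0x33, 0x36, 0xde, 0xae, 0xc3, 0x3e, 0xd8, 0xab]
t1 = [0xab, 0x33, 0x33, 0x36, 0x36, 0xde, 0xde, 0xae]
t2 = [0xae, 0xde, 0xde, 0x36, 0x36, 0x33, 0x33, 0xab]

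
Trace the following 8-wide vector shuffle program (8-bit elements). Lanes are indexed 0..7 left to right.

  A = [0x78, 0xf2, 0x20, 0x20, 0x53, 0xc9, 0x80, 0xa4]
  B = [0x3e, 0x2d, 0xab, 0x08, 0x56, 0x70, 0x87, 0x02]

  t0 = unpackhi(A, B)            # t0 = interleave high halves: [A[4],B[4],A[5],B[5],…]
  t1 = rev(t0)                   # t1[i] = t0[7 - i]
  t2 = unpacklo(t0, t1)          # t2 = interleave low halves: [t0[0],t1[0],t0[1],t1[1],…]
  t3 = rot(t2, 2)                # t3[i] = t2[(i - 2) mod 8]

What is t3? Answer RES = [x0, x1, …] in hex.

RES = [ 0x70  0x80  0x53  0x02  0x56  0xa4  0xc9  0x87 ]

→ t0 |53|56|c9|70|80|87|a4|02|
→ t1 |02|a4|87|80|70|c9|56|53|
→ t2 |53|02|56|a4|c9|87|70|80|
→ t3 |70|80|53|02|56|a4|c9|87|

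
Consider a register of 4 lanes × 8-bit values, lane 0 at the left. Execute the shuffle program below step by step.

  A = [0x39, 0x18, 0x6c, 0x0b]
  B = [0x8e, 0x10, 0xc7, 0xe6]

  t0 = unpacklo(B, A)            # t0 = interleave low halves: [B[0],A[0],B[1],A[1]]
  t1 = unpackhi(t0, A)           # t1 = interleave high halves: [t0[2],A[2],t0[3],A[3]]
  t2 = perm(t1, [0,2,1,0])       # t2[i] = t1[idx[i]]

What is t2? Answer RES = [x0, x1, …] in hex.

→ t0 |8e|39|10|18|
→ t1 |10|6c|18|0b|
→ t2 |10|18|6c|10|

RES = [ 0x10  0x18  0x6c  0x10 ]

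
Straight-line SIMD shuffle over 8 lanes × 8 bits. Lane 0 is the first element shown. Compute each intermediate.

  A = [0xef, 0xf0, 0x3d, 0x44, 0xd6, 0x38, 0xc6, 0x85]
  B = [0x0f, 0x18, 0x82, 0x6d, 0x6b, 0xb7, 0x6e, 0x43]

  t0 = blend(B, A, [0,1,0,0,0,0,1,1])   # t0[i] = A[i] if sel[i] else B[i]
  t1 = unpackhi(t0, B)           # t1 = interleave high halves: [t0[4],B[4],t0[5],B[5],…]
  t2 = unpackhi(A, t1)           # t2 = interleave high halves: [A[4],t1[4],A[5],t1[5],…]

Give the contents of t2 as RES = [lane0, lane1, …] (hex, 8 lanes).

→ t0 |0f|f0|82|6d|6b|b7|c6|85|
→ t1 |6b|6b|b7|b7|c6|6e|85|43|
→ t2 |d6|c6|38|6e|c6|85|85|43|

RES = [ 0xd6  0xc6  0x38  0x6e  0xc6  0x85  0x85  0x43 ]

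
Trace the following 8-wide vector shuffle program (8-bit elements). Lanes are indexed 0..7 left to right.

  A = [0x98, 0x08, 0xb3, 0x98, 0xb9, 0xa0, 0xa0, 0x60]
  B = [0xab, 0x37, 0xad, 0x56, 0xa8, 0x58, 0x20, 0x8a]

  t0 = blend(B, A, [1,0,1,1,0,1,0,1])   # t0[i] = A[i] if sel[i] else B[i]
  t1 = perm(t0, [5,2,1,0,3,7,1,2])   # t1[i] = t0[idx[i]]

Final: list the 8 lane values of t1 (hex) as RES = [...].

RES = [0xa0, 0xb3, 0x37, 0x98, 0x98, 0x60, 0x37, 0xb3]

→ t0 |98|37|b3|98|a8|a0|20|60|
→ t1 |a0|b3|37|98|98|60|37|b3|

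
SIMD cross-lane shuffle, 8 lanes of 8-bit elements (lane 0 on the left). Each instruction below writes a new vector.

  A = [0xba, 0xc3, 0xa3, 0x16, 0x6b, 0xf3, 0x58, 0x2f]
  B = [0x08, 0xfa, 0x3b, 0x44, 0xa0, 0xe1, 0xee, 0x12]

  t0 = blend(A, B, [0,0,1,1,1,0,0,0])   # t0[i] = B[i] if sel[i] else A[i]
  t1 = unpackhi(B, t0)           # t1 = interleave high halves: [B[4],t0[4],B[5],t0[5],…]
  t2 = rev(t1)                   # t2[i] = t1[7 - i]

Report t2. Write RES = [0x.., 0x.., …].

RES = [ 0x2f  0x12  0x58  0xee  0xf3  0xe1  0xa0  0xa0 ]

t0 = [0xba, 0xc3, 0x3b, 0x44, 0xa0, 0xf3, 0x58, 0x2f]
t1 = [0xa0, 0xa0, 0xe1, 0xf3, 0xee, 0x58, 0x12, 0x2f]
t2 = [0x2f, 0x12, 0x58, 0xee, 0xf3, 0xe1, 0xa0, 0xa0]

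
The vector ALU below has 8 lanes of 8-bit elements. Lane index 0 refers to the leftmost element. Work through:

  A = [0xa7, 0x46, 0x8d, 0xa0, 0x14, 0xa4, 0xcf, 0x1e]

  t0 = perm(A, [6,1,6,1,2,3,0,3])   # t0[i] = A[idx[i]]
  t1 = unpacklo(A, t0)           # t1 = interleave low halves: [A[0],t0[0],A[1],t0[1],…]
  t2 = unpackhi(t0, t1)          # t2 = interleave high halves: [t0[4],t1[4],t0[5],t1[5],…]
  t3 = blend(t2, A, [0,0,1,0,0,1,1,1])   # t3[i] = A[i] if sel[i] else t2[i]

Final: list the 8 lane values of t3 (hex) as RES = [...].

  t0: cf 46 cf 46 8d a0 a7 a0
  t1: a7 cf 46 46 8d cf a0 46
  t2: 8d 8d a0 cf a7 a0 a0 46
  t3: 8d 8d 8d cf a7 a4 cf 1e

RES = [ 0x8d  0x8d  0x8d  0xcf  0xa7  0xa4  0xcf  0x1e ]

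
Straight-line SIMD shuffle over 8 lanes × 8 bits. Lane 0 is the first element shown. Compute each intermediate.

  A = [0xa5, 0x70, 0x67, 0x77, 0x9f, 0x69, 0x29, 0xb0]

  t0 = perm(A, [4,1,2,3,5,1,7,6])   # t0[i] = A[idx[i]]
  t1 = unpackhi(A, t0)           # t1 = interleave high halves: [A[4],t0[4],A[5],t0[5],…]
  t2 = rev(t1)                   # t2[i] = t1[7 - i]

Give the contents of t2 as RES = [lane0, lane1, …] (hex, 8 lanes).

RES = [ 0x29  0xb0  0xb0  0x29  0x70  0x69  0x69  0x9f ]

t0 = [0x9f, 0x70, 0x67, 0x77, 0x69, 0x70, 0xb0, 0x29]
t1 = [0x9f, 0x69, 0x69, 0x70, 0x29, 0xb0, 0xb0, 0x29]
t2 = [0x29, 0xb0, 0xb0, 0x29, 0x70, 0x69, 0x69, 0x9f]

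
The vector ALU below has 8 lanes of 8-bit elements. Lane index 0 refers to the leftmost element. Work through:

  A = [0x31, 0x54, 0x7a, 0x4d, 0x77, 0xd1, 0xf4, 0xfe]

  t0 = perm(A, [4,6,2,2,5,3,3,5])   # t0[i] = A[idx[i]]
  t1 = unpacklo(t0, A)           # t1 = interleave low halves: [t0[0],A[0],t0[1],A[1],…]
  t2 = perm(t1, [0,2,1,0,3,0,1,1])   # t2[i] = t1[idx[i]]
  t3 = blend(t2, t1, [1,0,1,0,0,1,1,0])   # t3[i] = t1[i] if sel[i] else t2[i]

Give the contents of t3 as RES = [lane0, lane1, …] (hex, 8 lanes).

→ t0 |77|f4|7a|7a|d1|4d|4d|d1|
→ t1 |77|31|f4|54|7a|7a|7a|4d|
→ t2 |77|f4|31|77|54|77|31|31|
→ t3 |77|f4|f4|77|54|7a|7a|31|

RES = [ 0x77  0xf4  0xf4  0x77  0x54  0x7a  0x7a  0x31 ]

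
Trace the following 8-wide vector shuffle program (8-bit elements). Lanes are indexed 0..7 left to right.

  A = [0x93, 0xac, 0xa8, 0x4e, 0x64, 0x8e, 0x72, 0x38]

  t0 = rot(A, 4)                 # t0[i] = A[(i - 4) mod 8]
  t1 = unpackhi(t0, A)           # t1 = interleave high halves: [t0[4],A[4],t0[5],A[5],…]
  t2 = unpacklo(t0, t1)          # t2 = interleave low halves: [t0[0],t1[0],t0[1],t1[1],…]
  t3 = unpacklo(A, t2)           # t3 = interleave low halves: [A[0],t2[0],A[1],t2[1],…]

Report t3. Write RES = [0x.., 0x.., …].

RES = [0x93, 0x64, 0xac, 0x93, 0xa8, 0x8e, 0x4e, 0x64]

  t0: 64 8e 72 38 93 ac a8 4e
  t1: 93 64 ac 8e a8 72 4e 38
  t2: 64 93 8e 64 72 ac 38 8e
  t3: 93 64 ac 93 a8 8e 4e 64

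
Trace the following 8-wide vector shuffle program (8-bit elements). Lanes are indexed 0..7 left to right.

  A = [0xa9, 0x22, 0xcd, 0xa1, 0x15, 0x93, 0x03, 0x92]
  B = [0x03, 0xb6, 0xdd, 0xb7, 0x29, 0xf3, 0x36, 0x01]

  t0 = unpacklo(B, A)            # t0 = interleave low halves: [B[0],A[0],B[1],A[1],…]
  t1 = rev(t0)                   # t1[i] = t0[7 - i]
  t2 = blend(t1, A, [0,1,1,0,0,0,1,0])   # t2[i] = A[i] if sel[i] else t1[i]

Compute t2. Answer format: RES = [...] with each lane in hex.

→ t0 |03|a9|b6|22|dd|cd|b7|a1|
→ t1 |a1|b7|cd|dd|22|b6|a9|03|
→ t2 |a1|22|cd|dd|22|b6|03|03|

RES = [0xa1, 0x22, 0xcd, 0xdd, 0x22, 0xb6, 0x03, 0x03]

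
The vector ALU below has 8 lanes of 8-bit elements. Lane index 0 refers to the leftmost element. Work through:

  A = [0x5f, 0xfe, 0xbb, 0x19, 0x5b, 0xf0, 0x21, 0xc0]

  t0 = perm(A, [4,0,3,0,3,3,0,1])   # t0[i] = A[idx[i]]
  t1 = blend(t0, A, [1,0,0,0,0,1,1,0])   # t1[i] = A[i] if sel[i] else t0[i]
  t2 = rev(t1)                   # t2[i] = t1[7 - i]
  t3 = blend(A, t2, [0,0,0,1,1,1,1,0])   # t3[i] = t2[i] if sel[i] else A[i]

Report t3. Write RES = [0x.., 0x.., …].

t0 = [0x5b, 0x5f, 0x19, 0x5f, 0x19, 0x19, 0x5f, 0xfe]
t1 = [0x5f, 0x5f, 0x19, 0x5f, 0x19, 0xf0, 0x21, 0xfe]
t2 = [0xfe, 0x21, 0xf0, 0x19, 0x5f, 0x19, 0x5f, 0x5f]
t3 = [0x5f, 0xfe, 0xbb, 0x19, 0x5f, 0x19, 0x5f, 0xc0]

RES = [ 0x5f  0xfe  0xbb  0x19  0x5f  0x19  0x5f  0xc0 ]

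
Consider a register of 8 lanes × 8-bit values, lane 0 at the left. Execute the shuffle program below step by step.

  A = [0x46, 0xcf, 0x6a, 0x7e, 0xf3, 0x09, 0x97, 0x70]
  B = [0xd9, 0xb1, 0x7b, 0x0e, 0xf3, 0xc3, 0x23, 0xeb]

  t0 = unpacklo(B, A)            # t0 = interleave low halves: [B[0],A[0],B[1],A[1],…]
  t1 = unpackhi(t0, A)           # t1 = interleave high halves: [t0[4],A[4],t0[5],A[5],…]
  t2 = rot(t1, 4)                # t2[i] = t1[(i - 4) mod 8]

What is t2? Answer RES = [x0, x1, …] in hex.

RES = [0x0e, 0x97, 0x7e, 0x70, 0x7b, 0xf3, 0x6a, 0x09]

t0 = [0xd9, 0x46, 0xb1, 0xcf, 0x7b, 0x6a, 0x0e, 0x7e]
t1 = [0x7b, 0xf3, 0x6a, 0x09, 0x0e, 0x97, 0x7e, 0x70]
t2 = [0x0e, 0x97, 0x7e, 0x70, 0x7b, 0xf3, 0x6a, 0x09]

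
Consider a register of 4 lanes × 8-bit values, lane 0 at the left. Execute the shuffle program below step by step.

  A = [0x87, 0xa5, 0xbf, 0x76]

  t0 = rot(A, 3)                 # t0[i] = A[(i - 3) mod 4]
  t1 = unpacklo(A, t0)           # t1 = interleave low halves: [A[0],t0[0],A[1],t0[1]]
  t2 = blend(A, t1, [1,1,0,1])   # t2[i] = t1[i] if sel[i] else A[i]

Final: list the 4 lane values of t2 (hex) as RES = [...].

RES = [0x87, 0xa5, 0xbf, 0xbf]

t0 = [0xa5, 0xbf, 0x76, 0x87]
t1 = [0x87, 0xa5, 0xa5, 0xbf]
t2 = [0x87, 0xa5, 0xbf, 0xbf]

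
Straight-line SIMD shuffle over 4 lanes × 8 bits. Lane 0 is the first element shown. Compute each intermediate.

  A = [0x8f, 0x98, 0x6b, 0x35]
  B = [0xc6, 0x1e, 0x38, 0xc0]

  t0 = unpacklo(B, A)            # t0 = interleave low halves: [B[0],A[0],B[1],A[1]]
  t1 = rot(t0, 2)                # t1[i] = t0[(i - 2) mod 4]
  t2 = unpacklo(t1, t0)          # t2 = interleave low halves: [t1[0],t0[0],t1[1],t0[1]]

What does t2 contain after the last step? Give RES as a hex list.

RES = [0x1e, 0xc6, 0x98, 0x8f]

→ t0 |c6|8f|1e|98|
→ t1 |1e|98|c6|8f|
→ t2 |1e|c6|98|8f|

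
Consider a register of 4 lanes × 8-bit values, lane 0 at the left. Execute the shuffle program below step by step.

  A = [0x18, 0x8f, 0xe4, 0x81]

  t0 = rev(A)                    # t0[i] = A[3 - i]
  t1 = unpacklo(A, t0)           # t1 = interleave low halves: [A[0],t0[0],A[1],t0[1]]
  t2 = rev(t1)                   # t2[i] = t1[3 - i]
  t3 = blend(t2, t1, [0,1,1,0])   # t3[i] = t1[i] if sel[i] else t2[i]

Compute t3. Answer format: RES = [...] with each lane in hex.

→ t0 |81|e4|8f|18|
→ t1 |18|81|8f|e4|
→ t2 |e4|8f|81|18|
→ t3 |e4|81|8f|18|

RES = [ 0xe4  0x81  0x8f  0x18 ]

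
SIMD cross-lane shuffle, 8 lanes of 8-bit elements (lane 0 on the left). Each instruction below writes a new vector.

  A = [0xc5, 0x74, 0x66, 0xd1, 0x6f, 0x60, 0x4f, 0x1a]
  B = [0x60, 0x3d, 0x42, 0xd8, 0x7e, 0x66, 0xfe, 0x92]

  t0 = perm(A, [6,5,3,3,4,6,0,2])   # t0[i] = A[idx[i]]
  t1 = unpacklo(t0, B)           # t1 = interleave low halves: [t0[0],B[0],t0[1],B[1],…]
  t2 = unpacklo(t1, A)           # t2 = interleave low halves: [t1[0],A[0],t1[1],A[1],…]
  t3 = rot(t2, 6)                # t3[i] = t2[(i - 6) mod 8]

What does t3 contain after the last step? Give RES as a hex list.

RES = [ 0x60  0x74  0x60  0x66  0x3d  0xd1  0x4f  0xc5 ]

  t0: 4f 60 d1 d1 6f 4f c5 66
  t1: 4f 60 60 3d d1 42 d1 d8
  t2: 4f c5 60 74 60 66 3d d1
  t3: 60 74 60 66 3d d1 4f c5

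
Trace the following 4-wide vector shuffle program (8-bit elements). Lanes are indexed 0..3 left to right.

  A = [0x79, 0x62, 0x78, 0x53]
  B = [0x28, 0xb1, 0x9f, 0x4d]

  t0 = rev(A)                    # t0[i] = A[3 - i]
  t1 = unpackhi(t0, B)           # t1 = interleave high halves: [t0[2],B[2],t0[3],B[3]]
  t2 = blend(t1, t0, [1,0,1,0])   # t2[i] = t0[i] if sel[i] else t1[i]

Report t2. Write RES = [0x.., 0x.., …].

RES = [ 0x53  0x9f  0x62  0x4d ]

  t0: 53 78 62 79
  t1: 62 9f 79 4d
  t2: 53 9f 62 4d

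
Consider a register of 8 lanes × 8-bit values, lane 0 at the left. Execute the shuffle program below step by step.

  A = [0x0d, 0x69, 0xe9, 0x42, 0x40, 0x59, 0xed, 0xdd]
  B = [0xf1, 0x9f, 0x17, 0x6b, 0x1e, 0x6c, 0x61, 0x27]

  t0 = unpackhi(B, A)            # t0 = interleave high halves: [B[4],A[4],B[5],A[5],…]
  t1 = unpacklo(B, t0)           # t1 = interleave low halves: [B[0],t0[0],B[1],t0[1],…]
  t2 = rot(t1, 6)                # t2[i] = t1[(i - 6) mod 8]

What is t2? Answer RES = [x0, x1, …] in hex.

RES = [0x9f, 0x40, 0x17, 0x6c, 0x6b, 0x59, 0xf1, 0x1e]

  t0: 1e 40 6c 59 61 ed 27 dd
  t1: f1 1e 9f 40 17 6c 6b 59
  t2: 9f 40 17 6c 6b 59 f1 1e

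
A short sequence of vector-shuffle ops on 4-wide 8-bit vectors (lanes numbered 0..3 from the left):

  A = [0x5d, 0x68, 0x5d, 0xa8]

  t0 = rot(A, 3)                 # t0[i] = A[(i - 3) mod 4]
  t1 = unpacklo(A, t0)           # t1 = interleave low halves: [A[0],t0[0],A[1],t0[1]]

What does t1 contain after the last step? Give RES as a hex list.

RES = [ 0x5d  0x68  0x68  0x5d ]

t0 = [0x68, 0x5d, 0xa8, 0x5d]
t1 = [0x5d, 0x68, 0x68, 0x5d]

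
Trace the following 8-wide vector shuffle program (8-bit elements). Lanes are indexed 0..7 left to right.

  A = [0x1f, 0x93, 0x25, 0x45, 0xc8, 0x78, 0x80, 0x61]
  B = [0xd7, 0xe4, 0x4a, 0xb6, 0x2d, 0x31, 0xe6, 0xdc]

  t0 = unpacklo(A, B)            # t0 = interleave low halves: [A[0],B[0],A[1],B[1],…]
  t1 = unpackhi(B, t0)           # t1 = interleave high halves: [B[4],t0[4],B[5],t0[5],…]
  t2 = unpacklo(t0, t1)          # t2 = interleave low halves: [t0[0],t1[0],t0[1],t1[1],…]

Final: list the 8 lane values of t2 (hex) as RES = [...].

→ t0 |1f|d7|93|e4|25|4a|45|b6|
→ t1 |2d|25|31|4a|e6|45|dc|b6|
→ t2 |1f|2d|d7|25|93|31|e4|4a|

RES = [ 0x1f  0x2d  0xd7  0x25  0x93  0x31  0xe4  0x4a ]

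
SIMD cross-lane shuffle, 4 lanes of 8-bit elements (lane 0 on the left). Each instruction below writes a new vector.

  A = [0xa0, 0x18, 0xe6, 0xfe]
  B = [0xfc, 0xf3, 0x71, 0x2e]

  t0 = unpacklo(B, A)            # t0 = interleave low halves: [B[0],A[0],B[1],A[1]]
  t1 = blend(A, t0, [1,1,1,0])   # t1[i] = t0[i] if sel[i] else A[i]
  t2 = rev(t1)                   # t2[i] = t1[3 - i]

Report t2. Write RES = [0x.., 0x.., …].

t0 = [0xfc, 0xa0, 0xf3, 0x18]
t1 = [0xfc, 0xa0, 0xf3, 0xfe]
t2 = [0xfe, 0xf3, 0xa0, 0xfc]

RES = [ 0xfe  0xf3  0xa0  0xfc ]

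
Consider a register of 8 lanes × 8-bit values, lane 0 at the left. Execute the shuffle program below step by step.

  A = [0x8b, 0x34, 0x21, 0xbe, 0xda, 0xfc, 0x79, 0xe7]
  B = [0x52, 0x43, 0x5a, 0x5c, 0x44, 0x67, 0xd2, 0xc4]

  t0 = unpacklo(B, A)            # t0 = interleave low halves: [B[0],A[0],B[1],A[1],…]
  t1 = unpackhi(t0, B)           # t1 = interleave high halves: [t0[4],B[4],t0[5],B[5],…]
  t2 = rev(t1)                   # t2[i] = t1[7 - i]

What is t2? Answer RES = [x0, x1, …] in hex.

t0 = [0x52, 0x8b, 0x43, 0x34, 0x5a, 0x21, 0x5c, 0xbe]
t1 = [0x5a, 0x44, 0x21, 0x67, 0x5c, 0xd2, 0xbe, 0xc4]
t2 = [0xc4, 0xbe, 0xd2, 0x5c, 0x67, 0x21, 0x44, 0x5a]

RES = [0xc4, 0xbe, 0xd2, 0x5c, 0x67, 0x21, 0x44, 0x5a]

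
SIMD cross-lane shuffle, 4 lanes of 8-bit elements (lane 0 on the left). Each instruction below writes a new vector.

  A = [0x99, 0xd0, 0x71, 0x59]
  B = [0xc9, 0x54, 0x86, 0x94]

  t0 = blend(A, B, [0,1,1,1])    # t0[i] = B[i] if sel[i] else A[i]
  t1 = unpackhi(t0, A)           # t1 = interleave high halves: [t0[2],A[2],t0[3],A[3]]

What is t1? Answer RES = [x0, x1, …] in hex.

→ t0 |99|54|86|94|
→ t1 |86|71|94|59|

RES = [0x86, 0x71, 0x94, 0x59]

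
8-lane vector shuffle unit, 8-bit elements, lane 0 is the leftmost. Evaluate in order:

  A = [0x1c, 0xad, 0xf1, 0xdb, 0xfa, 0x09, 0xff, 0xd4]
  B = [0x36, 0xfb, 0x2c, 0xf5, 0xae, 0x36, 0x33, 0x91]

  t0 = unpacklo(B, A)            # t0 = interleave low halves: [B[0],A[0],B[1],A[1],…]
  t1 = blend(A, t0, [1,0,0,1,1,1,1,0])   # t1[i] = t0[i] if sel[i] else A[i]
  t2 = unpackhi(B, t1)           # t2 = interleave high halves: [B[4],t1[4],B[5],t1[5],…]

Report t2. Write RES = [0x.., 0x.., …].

RES = [ 0xae  0x2c  0x36  0xf1  0x33  0xf5  0x91  0xd4 ]

  t0: 36 1c fb ad 2c f1 f5 db
  t1: 36 ad f1 ad 2c f1 f5 d4
  t2: ae 2c 36 f1 33 f5 91 d4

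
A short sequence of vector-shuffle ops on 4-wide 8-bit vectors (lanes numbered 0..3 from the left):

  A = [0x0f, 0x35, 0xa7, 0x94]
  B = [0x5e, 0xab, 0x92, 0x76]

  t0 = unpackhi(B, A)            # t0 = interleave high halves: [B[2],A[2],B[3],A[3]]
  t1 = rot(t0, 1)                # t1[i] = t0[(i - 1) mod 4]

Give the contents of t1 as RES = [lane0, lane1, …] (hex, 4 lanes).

RES = [ 0x94  0x92  0xa7  0x76 ]

t0 = [0x92, 0xa7, 0x76, 0x94]
t1 = [0x94, 0x92, 0xa7, 0x76]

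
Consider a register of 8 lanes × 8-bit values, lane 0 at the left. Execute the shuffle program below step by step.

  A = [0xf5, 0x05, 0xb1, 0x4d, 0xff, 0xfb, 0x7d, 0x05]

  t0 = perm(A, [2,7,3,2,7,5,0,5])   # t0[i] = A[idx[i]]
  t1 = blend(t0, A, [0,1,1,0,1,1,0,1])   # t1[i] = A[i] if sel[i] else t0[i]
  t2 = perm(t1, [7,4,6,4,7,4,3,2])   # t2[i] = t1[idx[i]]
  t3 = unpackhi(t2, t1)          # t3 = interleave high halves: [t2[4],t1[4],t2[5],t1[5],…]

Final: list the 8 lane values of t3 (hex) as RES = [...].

t0 = [0xb1, 0x05, 0x4d, 0xb1, 0x05, 0xfb, 0xf5, 0xfb]
t1 = [0xb1, 0x05, 0xb1, 0xb1, 0xff, 0xfb, 0xf5, 0x05]
t2 = [0x05, 0xff, 0xf5, 0xff, 0x05, 0xff, 0xb1, 0xb1]
t3 = [0x05, 0xff, 0xff, 0xfb, 0xb1, 0xf5, 0xb1, 0x05]

RES = [0x05, 0xff, 0xff, 0xfb, 0xb1, 0xf5, 0xb1, 0x05]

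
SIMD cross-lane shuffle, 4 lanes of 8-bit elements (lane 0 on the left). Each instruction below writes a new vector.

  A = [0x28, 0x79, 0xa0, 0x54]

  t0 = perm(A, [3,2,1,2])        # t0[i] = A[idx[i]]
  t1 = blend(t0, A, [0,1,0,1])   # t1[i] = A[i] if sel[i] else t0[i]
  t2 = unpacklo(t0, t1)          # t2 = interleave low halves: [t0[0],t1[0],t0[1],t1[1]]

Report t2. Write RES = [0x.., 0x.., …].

RES = [ 0x54  0x54  0xa0  0x79 ]

t0 = [0x54, 0xa0, 0x79, 0xa0]
t1 = [0x54, 0x79, 0x79, 0x54]
t2 = [0x54, 0x54, 0xa0, 0x79]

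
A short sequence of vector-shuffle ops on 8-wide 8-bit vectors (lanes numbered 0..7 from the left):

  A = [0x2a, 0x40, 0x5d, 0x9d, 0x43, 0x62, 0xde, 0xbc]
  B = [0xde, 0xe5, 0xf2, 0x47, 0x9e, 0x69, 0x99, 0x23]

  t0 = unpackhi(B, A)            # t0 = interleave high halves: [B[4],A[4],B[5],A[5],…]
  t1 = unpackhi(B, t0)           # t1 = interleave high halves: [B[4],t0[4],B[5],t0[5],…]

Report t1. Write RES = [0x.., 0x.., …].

RES = [ 0x9e  0x99  0x69  0xde  0x99  0x23  0x23  0xbc ]

t0 = [0x9e, 0x43, 0x69, 0x62, 0x99, 0xde, 0x23, 0xbc]
t1 = [0x9e, 0x99, 0x69, 0xde, 0x99, 0x23, 0x23, 0xbc]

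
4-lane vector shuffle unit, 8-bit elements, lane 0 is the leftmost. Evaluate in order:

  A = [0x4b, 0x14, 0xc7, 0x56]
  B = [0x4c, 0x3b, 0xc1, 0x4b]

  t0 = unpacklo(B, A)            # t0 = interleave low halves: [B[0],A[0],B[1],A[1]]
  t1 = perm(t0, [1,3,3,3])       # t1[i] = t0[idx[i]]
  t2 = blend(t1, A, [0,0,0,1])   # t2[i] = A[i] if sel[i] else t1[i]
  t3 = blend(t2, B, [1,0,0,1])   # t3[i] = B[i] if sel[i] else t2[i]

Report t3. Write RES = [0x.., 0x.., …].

RES = [ 0x4c  0x14  0x14  0x4b ]

t0 = [0x4c, 0x4b, 0x3b, 0x14]
t1 = [0x4b, 0x14, 0x14, 0x14]
t2 = [0x4b, 0x14, 0x14, 0x56]
t3 = [0x4c, 0x14, 0x14, 0x4b]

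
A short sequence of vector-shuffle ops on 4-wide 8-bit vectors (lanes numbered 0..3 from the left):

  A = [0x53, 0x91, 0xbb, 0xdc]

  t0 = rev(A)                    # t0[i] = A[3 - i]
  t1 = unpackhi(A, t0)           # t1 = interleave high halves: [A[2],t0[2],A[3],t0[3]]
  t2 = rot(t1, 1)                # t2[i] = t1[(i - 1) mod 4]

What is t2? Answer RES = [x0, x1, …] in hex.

  t0: dc bb 91 53
  t1: bb 91 dc 53
  t2: 53 bb 91 dc

RES = [0x53, 0xbb, 0x91, 0xdc]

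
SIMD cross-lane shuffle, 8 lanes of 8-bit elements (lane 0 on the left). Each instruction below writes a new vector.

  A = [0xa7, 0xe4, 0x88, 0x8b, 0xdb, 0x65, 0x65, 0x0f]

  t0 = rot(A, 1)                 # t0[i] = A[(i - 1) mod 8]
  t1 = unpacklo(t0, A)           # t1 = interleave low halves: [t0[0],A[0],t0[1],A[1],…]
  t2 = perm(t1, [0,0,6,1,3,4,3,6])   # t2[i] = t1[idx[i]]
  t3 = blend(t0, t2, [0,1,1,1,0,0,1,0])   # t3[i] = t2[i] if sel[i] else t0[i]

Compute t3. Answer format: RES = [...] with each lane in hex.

RES = [ 0x0f  0x0f  0x88  0xa7  0x8b  0xdb  0xe4  0x65 ]

  t0: 0f a7 e4 88 8b db 65 65
  t1: 0f a7 a7 e4 e4 88 88 8b
  t2: 0f 0f 88 a7 e4 e4 e4 88
  t3: 0f 0f 88 a7 8b db e4 65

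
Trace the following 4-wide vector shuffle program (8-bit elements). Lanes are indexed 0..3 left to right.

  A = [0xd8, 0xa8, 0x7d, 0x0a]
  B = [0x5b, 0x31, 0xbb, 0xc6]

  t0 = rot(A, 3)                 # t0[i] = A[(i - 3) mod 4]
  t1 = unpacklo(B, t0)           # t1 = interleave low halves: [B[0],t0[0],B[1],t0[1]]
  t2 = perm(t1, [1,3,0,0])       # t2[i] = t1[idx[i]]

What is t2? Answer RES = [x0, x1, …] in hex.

RES = [0xa8, 0x7d, 0x5b, 0x5b]

t0 = [0xa8, 0x7d, 0x0a, 0xd8]
t1 = [0x5b, 0xa8, 0x31, 0x7d]
t2 = [0xa8, 0x7d, 0x5b, 0x5b]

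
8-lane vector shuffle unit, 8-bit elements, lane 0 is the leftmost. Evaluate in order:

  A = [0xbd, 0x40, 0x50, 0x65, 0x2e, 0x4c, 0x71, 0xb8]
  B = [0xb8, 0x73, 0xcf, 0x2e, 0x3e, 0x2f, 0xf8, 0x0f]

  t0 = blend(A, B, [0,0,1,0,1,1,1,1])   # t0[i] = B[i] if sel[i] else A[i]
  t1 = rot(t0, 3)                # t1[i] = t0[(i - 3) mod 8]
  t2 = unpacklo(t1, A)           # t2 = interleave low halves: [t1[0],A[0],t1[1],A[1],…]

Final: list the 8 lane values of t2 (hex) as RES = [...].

  t0: bd 40 cf 65 3e 2f f8 0f
  t1: 2f f8 0f bd 40 cf 65 3e
  t2: 2f bd f8 40 0f 50 bd 65

RES = [ 0x2f  0xbd  0xf8  0x40  0x0f  0x50  0xbd  0x65 ]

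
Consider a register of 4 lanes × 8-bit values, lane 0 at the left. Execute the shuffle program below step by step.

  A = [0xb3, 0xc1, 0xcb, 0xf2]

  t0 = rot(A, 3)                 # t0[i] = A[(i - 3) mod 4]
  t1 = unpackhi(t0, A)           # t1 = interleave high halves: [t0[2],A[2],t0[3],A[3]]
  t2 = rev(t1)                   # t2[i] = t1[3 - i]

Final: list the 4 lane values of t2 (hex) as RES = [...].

RES = [0xf2, 0xb3, 0xcb, 0xf2]

→ t0 |c1|cb|f2|b3|
→ t1 |f2|cb|b3|f2|
→ t2 |f2|b3|cb|f2|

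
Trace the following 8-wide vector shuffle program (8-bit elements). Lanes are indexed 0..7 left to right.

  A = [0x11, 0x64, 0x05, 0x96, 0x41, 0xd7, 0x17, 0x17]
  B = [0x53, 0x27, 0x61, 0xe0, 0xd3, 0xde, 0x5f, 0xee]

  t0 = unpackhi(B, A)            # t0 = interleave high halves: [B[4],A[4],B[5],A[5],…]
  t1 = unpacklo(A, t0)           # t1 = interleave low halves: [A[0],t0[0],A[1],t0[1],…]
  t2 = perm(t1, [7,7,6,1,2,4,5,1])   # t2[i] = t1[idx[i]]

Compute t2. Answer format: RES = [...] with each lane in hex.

→ t0 |d3|41|de|d7|5f|17|ee|17|
→ t1 |11|d3|64|41|05|de|96|d7|
→ t2 |d7|d7|96|d3|64|05|de|d3|

RES = [0xd7, 0xd7, 0x96, 0xd3, 0x64, 0x05, 0xde, 0xd3]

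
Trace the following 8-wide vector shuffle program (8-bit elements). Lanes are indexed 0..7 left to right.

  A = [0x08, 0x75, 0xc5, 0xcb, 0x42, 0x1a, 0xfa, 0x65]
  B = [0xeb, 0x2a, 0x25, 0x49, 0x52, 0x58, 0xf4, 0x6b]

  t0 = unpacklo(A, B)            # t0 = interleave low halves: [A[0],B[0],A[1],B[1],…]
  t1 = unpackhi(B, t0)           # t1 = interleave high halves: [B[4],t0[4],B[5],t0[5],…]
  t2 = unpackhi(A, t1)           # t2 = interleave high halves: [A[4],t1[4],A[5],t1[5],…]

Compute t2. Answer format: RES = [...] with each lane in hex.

RES = [ 0x42  0xf4  0x1a  0xcb  0xfa  0x6b  0x65  0x49 ]

t0 = [0x08, 0xeb, 0x75, 0x2a, 0xc5, 0x25, 0xcb, 0x49]
t1 = [0x52, 0xc5, 0x58, 0x25, 0xf4, 0xcb, 0x6b, 0x49]
t2 = [0x42, 0xf4, 0x1a, 0xcb, 0xfa, 0x6b, 0x65, 0x49]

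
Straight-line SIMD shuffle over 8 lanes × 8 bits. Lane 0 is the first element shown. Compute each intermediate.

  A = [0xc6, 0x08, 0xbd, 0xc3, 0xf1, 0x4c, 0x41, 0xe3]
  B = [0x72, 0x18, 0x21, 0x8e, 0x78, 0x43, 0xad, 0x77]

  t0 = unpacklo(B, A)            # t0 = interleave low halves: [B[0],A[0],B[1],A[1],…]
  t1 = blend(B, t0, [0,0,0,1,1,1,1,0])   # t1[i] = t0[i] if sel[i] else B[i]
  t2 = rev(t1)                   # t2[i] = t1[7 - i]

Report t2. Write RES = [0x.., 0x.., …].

RES = [0x77, 0x8e, 0xbd, 0x21, 0x08, 0x21, 0x18, 0x72]

  t0: 72 c6 18 08 21 bd 8e c3
  t1: 72 18 21 08 21 bd 8e 77
  t2: 77 8e bd 21 08 21 18 72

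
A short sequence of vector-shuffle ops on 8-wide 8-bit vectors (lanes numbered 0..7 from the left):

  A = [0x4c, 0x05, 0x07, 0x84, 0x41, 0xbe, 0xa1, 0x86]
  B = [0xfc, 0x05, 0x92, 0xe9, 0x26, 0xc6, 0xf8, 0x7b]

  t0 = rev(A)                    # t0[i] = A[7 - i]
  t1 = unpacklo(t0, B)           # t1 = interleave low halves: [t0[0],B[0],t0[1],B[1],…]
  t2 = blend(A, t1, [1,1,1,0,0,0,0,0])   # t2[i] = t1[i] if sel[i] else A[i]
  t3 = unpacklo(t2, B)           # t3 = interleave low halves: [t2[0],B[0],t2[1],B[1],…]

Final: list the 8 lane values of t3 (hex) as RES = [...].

t0 = [0x86, 0xa1, 0xbe, 0x41, 0x84, 0x07, 0x05, 0x4c]
t1 = [0x86, 0xfc, 0xa1, 0x05, 0xbe, 0x92, 0x41, 0xe9]
t2 = [0x86, 0xfc, 0xa1, 0x84, 0x41, 0xbe, 0xa1, 0x86]
t3 = [0x86, 0xfc, 0xfc, 0x05, 0xa1, 0x92, 0x84, 0xe9]

RES = [0x86, 0xfc, 0xfc, 0x05, 0xa1, 0x92, 0x84, 0xe9]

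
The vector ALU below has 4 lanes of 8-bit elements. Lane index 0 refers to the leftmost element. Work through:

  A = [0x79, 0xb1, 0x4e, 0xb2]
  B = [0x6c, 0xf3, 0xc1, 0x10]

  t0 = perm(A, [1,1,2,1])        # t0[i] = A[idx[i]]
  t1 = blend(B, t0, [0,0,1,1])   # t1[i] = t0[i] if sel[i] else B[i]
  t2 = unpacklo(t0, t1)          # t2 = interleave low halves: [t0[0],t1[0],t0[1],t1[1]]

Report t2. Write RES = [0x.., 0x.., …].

RES = [ 0xb1  0x6c  0xb1  0xf3 ]

  t0: b1 b1 4e b1
  t1: 6c f3 4e b1
  t2: b1 6c b1 f3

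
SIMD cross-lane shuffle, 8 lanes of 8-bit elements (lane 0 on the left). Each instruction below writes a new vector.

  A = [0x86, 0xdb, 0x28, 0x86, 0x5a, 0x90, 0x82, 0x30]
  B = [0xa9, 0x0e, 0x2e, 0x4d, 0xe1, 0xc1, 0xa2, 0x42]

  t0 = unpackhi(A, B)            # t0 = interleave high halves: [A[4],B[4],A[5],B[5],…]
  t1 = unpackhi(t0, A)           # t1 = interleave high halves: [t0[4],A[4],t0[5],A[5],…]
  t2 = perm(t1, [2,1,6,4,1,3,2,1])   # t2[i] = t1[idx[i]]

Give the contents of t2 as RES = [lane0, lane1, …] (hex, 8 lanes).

RES = [ 0xa2  0x5a  0x42  0x30  0x5a  0x90  0xa2  0x5a ]

  t0: 5a e1 90 c1 82 a2 30 42
  t1: 82 5a a2 90 30 82 42 30
  t2: a2 5a 42 30 5a 90 a2 5a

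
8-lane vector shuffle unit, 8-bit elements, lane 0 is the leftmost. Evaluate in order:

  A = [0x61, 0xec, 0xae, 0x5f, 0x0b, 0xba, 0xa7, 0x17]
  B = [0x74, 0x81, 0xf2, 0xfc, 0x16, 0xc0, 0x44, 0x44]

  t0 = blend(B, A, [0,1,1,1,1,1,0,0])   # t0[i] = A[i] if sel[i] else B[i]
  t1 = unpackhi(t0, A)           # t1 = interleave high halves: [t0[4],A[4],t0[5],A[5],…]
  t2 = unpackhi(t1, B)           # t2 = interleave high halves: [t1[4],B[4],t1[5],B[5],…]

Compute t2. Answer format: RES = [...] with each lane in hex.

RES = [0x44, 0x16, 0xa7, 0xc0, 0x44, 0x44, 0x17, 0x44]

t0 = [0x74, 0xec, 0xae, 0x5f, 0x0b, 0xba, 0x44, 0x44]
t1 = [0x0b, 0x0b, 0xba, 0xba, 0x44, 0xa7, 0x44, 0x17]
t2 = [0x44, 0x16, 0xa7, 0xc0, 0x44, 0x44, 0x17, 0x44]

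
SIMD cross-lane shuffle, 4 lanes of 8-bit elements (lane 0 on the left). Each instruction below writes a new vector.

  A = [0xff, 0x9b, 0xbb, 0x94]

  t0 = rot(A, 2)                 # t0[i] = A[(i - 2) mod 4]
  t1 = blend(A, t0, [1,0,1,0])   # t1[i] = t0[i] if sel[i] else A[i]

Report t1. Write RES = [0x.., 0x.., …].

RES = [ 0xbb  0x9b  0xff  0x94 ]

→ t0 |bb|94|ff|9b|
→ t1 |bb|9b|ff|94|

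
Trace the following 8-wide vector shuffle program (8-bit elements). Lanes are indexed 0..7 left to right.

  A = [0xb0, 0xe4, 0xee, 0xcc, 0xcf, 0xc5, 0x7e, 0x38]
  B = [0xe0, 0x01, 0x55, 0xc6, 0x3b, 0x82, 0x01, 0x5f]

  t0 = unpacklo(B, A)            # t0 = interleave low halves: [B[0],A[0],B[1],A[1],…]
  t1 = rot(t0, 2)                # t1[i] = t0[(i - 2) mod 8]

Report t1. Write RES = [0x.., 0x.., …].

RES = [ 0xc6  0xcc  0xe0  0xb0  0x01  0xe4  0x55  0xee ]

t0 = [0xe0, 0xb0, 0x01, 0xe4, 0x55, 0xee, 0xc6, 0xcc]
t1 = [0xc6, 0xcc, 0xe0, 0xb0, 0x01, 0xe4, 0x55, 0xee]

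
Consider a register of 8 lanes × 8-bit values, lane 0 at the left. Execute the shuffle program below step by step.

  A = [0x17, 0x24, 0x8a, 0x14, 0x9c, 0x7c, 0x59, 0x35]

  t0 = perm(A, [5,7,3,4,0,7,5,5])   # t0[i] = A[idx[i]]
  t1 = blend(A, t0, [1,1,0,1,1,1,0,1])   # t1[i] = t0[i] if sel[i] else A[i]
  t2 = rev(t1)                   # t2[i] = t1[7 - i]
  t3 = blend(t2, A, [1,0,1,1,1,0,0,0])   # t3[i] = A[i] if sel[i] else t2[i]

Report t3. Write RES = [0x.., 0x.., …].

  t0: 7c 35 14 9c 17 35 7c 7c
  t1: 7c 35 8a 9c 17 35 59 7c
  t2: 7c 59 35 17 9c 8a 35 7c
  t3: 17 59 8a 14 9c 8a 35 7c

RES = [0x17, 0x59, 0x8a, 0x14, 0x9c, 0x8a, 0x35, 0x7c]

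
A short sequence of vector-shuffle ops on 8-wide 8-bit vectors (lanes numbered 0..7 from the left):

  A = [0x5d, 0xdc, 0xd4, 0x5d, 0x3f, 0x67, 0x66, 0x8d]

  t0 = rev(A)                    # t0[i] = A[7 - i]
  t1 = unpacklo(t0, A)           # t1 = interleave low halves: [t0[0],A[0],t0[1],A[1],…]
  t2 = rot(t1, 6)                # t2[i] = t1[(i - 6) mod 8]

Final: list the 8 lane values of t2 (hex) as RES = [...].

t0 = [0x8d, 0x66, 0x67, 0x3f, 0x5d, 0xd4, 0xdc, 0x5d]
t1 = [0x8d, 0x5d, 0x66, 0xdc, 0x67, 0xd4, 0x3f, 0x5d]
t2 = [0x66, 0xdc, 0x67, 0xd4, 0x3f, 0x5d, 0x8d, 0x5d]

RES = [0x66, 0xdc, 0x67, 0xd4, 0x3f, 0x5d, 0x8d, 0x5d]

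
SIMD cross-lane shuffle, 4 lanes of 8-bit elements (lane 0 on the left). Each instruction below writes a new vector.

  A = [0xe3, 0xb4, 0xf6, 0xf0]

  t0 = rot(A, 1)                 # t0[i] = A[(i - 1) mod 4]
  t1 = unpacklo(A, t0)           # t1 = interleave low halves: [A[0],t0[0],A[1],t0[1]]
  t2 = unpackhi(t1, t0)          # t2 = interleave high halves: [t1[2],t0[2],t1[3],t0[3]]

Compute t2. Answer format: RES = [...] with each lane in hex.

RES = [ 0xb4  0xb4  0xe3  0xf6 ]

→ t0 |f0|e3|b4|f6|
→ t1 |e3|f0|b4|e3|
→ t2 |b4|b4|e3|f6|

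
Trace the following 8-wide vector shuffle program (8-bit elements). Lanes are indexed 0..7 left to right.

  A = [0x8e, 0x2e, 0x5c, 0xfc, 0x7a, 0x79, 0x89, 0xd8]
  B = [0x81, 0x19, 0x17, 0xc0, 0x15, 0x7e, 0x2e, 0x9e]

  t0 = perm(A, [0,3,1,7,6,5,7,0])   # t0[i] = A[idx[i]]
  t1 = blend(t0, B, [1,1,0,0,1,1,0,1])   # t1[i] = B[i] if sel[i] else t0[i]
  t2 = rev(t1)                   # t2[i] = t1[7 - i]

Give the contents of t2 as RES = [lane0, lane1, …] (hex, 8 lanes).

RES = [ 0x9e  0xd8  0x7e  0x15  0xd8  0x2e  0x19  0x81 ]

t0 = [0x8e, 0xfc, 0x2e, 0xd8, 0x89, 0x79, 0xd8, 0x8e]
t1 = [0x81, 0x19, 0x2e, 0xd8, 0x15, 0x7e, 0xd8, 0x9e]
t2 = [0x9e, 0xd8, 0x7e, 0x15, 0xd8, 0x2e, 0x19, 0x81]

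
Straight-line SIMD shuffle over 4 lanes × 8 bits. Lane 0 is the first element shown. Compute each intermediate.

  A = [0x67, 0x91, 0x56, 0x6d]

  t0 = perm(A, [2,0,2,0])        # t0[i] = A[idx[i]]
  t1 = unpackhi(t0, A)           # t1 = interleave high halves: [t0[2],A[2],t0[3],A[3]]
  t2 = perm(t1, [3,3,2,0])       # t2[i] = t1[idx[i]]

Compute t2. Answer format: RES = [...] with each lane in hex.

  t0: 56 67 56 67
  t1: 56 56 67 6d
  t2: 6d 6d 67 56

RES = [ 0x6d  0x6d  0x67  0x56 ]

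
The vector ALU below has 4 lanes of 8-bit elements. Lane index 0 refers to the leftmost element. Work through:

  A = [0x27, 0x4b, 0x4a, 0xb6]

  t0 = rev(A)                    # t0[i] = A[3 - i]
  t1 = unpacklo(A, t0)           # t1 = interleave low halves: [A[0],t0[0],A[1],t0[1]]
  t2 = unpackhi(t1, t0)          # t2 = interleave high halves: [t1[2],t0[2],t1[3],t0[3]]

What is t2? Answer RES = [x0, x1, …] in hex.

→ t0 |b6|4a|4b|27|
→ t1 |27|b6|4b|4a|
→ t2 |4b|4b|4a|27|

RES = [0x4b, 0x4b, 0x4a, 0x27]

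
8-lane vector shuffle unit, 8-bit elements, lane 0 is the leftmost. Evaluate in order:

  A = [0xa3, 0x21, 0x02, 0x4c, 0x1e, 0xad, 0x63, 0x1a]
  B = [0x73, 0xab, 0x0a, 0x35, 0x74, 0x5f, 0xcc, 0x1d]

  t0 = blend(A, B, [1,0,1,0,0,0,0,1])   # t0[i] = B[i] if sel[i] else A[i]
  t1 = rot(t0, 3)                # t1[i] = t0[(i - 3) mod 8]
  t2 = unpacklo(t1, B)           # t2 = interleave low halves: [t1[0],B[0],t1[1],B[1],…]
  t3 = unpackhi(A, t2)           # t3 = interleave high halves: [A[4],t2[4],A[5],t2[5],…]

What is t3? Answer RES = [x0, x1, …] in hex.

  t0: 73 21 0a 4c 1e ad 63 1d
  t1: ad 63 1d 73 21 0a 4c 1e
  t2: ad 73 63 ab 1d 0a 73 35
  t3: 1e 1d ad 0a 63 73 1a 35

RES = [ 0x1e  0x1d  0xad  0x0a  0x63  0x73  0x1a  0x35 ]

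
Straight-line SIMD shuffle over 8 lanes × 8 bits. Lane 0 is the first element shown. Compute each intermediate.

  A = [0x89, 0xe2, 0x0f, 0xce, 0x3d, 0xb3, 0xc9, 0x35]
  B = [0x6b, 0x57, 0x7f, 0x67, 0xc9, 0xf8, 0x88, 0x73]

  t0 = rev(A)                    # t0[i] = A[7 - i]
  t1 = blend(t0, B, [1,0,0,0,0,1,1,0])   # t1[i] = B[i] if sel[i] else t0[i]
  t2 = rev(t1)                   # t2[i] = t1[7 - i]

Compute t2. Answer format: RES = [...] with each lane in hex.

RES = [ 0x89  0x88  0xf8  0xce  0x3d  0xb3  0xc9  0x6b ]

  t0: 35 c9 b3 3d ce 0f e2 89
  t1: 6b c9 b3 3d ce f8 88 89
  t2: 89 88 f8 ce 3d b3 c9 6b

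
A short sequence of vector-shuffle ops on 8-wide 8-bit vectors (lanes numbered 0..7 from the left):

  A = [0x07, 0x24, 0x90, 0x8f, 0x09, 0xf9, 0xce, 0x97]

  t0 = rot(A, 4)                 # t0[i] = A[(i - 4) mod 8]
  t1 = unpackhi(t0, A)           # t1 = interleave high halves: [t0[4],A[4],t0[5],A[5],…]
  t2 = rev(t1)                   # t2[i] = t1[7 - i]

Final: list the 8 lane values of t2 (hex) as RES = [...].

→ t0 |09|f9|ce|97|07|24|90|8f|
→ t1 |07|09|24|f9|90|ce|8f|97|
→ t2 |97|8f|ce|90|f9|24|09|07|

RES = [ 0x97  0x8f  0xce  0x90  0xf9  0x24  0x09  0x07 ]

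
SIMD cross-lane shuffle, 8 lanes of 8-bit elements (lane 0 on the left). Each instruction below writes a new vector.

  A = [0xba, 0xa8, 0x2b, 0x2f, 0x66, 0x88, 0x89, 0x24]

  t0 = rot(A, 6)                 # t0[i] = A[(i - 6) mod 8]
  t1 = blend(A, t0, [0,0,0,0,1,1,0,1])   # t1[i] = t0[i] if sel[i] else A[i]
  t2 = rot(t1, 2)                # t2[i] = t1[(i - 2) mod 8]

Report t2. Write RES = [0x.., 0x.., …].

RES = [0x89, 0xa8, 0xba, 0xa8, 0x2b, 0x2f, 0x89, 0x24]

  t0: 2b 2f 66 88 89 24 ba a8
  t1: ba a8 2b 2f 89 24 89 a8
  t2: 89 a8 ba a8 2b 2f 89 24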